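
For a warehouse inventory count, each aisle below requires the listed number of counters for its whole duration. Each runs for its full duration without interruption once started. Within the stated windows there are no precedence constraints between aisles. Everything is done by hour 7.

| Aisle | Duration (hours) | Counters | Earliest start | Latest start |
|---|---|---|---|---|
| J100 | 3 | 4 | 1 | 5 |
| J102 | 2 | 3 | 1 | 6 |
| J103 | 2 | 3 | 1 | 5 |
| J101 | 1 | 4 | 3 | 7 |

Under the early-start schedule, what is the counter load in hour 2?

10

At early start, hour 2 has: J100, J102, J103.
Demand: 4 + 3 + 3 = 10.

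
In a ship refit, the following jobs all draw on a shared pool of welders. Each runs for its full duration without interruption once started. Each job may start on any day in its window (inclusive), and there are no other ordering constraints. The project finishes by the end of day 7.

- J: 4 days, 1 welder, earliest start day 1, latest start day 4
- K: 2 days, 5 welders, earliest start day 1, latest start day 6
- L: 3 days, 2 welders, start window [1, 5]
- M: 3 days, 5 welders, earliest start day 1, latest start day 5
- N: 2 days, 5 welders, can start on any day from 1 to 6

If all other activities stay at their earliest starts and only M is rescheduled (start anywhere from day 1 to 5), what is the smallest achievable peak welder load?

13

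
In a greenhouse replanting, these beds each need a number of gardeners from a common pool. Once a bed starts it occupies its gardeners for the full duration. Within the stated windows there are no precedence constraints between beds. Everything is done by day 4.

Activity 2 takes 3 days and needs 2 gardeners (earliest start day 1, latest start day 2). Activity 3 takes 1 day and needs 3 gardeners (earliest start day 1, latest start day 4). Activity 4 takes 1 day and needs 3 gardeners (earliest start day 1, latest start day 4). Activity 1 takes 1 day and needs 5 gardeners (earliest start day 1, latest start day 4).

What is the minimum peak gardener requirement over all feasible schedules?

Early-start (Activity 2@1, Activity 3@1, Activity 4@1, Activity 1@1) gives peak 13: d1:13  d2:2  d3:2  d4:0.
Shift Activity 4→2, Activity 1→4.
Schedule Activity 2@1, Activity 3@1, Activity 4@2, Activity 1@4: d1:5  d2:5  d3:2  d4:5 — peak 5.
Total gardener-days = 17 over 4 days ⇒ peak ≥ ⌈17/4⌉ = 5, so 5 is optimal.

5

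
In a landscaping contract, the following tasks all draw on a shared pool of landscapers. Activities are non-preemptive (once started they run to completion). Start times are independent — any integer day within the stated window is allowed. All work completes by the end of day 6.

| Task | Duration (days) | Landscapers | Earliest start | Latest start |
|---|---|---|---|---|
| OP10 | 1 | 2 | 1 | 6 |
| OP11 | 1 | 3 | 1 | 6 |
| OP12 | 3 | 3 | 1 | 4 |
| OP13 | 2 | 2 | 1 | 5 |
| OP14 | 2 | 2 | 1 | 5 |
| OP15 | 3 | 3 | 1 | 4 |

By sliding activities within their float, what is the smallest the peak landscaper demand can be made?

Early-start (OP10@1, OP11@1, OP12@1, OP13@1, OP14@1, OP15@1) gives peak 15: d1:15  d2:10  d3:6  d4:0  d5:0  d6:0.
Shift OP12→2, OP13→2, OP14→5, OP15→4.
Schedule OP10@1, OP11@1, OP12@2, OP13@2, OP14@5, OP15@4: d1:5  d2:5  d3:5  d4:6  d5:5  d6:5 — peak 6.
Total landscaper-days = 31 over 6 days ⇒ peak ≥ ⌈31/6⌉ = 6, so 6 is optimal.

6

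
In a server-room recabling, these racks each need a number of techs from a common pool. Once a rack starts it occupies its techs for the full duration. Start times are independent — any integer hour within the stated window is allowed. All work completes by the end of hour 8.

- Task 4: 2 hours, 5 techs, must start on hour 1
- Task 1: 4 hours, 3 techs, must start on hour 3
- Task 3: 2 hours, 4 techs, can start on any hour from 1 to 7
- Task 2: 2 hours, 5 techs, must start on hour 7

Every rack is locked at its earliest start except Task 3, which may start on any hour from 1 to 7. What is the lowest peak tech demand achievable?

Task 3@1: h1:9  h2:9  h3:3  h4:3  h5:3  h6:3  h7:5  h8:5 → peak 9
Task 3@2: h1:5  h2:9  h3:7  h4:3  h5:3  h6:3  h7:5  h8:5 → peak 9
Task 3@3: h1:5  h2:5  h3:7  h4:7  h5:3  h6:3  h7:5  h8:5 → peak 7
Task 3@4: h1:5  h2:5  h3:3  h4:7  h5:7  h6:3  h7:5  h8:5 → peak 7
Task 3@5: h1:5  h2:5  h3:3  h4:3  h5:7  h6:7  h7:5  h8:5 → peak 7
Task 3@6: h1:5  h2:5  h3:3  h4:3  h5:3  h6:7  h7:9  h8:5 → peak 9
Task 3@7: h1:5  h2:5  h3:3  h4:3  h5:3  h6:3  h7:9  h8:9 → peak 9
Best is Task 3@3, peak 7.

7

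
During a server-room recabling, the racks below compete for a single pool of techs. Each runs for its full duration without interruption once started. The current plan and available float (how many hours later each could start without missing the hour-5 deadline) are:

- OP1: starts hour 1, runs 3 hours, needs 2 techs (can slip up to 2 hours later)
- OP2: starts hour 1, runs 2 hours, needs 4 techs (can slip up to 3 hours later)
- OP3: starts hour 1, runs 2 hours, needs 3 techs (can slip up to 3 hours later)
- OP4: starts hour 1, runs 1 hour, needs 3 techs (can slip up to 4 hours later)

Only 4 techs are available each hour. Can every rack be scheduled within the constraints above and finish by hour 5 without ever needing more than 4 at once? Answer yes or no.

Total tech-hours = 23; over 5 hours the average is 23/5 > 4, so some hour must exceed 4.

no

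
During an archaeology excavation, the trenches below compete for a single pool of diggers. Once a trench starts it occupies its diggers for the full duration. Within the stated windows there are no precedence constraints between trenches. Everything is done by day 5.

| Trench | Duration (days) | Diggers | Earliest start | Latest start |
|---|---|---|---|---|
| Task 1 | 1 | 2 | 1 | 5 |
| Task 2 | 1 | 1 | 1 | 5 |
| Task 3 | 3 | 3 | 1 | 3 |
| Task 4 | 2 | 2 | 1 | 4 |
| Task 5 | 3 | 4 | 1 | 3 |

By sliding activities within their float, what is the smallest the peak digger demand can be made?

7

Early-start (Task 1@1, Task 2@1, Task 3@1, Task 4@1, Task 5@1) gives peak 12: d1:12  d2:9  d3:7  d4:0  d5:0.
Shift Task 4→4, Task 5→2.
Schedule Task 1@1, Task 2@1, Task 3@1, Task 4@4, Task 5@2: d1:6  d2:7  d3:7  d4:6  d5:2 — peak 7.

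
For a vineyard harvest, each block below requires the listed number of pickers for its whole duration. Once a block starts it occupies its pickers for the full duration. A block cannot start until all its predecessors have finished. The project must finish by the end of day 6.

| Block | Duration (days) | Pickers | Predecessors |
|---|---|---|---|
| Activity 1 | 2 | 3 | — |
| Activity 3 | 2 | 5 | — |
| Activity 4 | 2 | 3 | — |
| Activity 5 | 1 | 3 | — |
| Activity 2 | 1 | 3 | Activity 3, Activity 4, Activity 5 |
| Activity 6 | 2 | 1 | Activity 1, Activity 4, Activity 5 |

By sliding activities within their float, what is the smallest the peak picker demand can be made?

Early-start (Activity 1@1, Activity 3@1, Activity 4@1, Activity 5@1, Activity 2@3, Activity 6@3) gives peak 14: d1:14  d2:11  d3:4  d4:1  d5:0  d6:0.
Shift Activity 3→4, Activity 5→3, Activity 2→6, Activity 6→4.
Schedule Activity 1@1, Activity 3@4, Activity 4@1, Activity 5@3, Activity 2@6, Activity 6@4: d1:6  d2:6  d3:3  d4:6  d5:6  d6:3 — peak 6.

6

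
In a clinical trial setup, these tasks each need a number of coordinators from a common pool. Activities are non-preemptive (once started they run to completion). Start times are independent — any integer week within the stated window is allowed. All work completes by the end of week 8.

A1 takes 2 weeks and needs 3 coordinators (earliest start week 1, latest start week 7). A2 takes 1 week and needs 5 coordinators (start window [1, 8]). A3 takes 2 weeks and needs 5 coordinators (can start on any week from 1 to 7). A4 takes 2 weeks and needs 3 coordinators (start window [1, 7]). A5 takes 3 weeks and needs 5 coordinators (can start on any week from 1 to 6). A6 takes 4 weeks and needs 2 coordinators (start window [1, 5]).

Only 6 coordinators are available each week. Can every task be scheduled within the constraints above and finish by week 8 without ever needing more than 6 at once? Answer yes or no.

no

Total coordinator-weeks = 50; over 8 weeks the average is 50/8 > 6, so some week must exceed 6.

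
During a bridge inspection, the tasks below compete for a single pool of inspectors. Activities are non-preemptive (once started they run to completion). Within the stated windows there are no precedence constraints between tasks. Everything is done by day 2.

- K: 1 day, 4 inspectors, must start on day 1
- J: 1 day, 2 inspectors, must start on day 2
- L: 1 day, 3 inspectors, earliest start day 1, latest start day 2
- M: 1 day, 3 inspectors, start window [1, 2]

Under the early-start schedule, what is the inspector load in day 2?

2

At early start, day 2 has: J.
Demand: 2 = 2.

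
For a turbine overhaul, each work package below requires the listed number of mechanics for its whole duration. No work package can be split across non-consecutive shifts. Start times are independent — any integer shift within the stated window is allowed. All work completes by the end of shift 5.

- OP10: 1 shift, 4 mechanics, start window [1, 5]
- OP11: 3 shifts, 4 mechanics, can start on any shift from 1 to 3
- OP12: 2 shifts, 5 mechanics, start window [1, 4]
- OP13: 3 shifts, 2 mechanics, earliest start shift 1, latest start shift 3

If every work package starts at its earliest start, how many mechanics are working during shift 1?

15

At early start, shift 1 has: OP10, OP11, OP12, OP13.
Demand: 4 + 4 + 5 + 2 = 15.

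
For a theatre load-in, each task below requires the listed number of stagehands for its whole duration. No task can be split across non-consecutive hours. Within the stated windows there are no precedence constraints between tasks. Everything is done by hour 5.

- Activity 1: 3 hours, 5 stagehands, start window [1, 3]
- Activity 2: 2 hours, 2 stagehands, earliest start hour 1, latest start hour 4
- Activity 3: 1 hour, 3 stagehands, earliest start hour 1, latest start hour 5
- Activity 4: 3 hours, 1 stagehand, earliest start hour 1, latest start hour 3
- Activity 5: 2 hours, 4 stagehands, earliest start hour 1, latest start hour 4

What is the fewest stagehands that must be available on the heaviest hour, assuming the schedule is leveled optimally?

Early-start (Activity 1@1, Activity 2@1, Activity 3@1, Activity 4@1, Activity 5@1) gives peak 15: h1:15  h2:12  h3:6  h4:0  h5:0.
Shift Activity 3→4, Activity 5→4.
Schedule Activity 1@1, Activity 2@1, Activity 3@4, Activity 4@1, Activity 5@4: h1:8  h2:8  h3:6  h4:7  h5:4 — peak 8.

8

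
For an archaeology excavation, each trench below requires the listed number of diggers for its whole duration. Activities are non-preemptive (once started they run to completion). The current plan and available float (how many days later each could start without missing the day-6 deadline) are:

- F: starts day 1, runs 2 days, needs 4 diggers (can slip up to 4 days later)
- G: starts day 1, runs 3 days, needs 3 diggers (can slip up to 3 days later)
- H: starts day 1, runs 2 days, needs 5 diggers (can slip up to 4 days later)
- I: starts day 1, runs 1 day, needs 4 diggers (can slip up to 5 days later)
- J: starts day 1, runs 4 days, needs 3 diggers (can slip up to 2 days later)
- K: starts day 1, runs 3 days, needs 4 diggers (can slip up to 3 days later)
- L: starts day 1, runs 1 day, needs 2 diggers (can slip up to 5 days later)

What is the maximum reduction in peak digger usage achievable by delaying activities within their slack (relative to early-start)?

15

Early-start peak: d1:25  d2:19  d3:10  d4:3  d5:0  d6:0 ⇒ 25.
Leveled (F@1, G@1, H@5, I@3, J@1, K@4, L@4): d1:10  d2:10  d3:10  d4:9  d5:9  d6:9 ⇒ 10.
Reduction 25 − 10 = 15.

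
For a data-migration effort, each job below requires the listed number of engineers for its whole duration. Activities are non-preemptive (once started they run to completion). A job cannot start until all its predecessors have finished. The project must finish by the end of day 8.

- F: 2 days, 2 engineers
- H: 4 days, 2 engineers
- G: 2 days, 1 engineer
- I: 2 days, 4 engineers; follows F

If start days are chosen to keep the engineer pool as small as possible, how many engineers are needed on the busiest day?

Early-start (F@1, H@1, G@1, I@3) gives peak 6: d1:5  d2:5  d3:6  d4:6  d5:0  d6:0  d7:0  d8:0.
Shift G→3, I→5.
Schedule F@1, H@1, G@3, I@5: d1:4  d2:4  d3:3  d4:3  d5:4  d6:4  d7:0  d8:0 — peak 4.

4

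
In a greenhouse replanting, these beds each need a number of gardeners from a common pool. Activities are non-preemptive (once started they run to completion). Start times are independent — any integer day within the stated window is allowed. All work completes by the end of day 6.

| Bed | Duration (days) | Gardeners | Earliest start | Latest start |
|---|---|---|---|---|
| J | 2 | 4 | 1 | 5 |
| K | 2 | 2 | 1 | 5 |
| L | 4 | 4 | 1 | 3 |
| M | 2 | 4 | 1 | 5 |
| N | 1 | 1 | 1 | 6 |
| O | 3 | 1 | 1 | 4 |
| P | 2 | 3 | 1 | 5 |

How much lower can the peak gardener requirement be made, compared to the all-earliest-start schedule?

11

Early-start peak: d1:19  d2:18  d3:5  d4:4  d5:0  d6:0 ⇒ 19.
Leveled (J@1, K@1, L@3, M@5, N@1, O@1, P@3): d1:8  d2:7  d3:8  d4:7  d5:8  d6:8 ⇒ 8.
Reduction 19 − 8 = 11.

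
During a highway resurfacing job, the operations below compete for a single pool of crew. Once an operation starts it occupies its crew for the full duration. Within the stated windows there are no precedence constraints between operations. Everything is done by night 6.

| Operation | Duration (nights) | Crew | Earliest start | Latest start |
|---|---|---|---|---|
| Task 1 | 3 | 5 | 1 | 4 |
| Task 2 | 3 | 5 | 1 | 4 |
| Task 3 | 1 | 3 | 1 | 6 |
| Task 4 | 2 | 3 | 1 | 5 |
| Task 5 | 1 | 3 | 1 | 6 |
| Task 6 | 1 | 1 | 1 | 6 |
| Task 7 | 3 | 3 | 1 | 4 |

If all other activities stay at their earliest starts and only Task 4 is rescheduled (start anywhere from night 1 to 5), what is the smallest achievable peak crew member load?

20

Task 4@1: n1:23  n2:16  n3:13  n4:0  n5:0  n6:0 → peak 23
Task 4@2: n1:20  n2:16  n3:16  n4:0  n5:0  n6:0 → peak 20
Task 4@3: n1:20  n2:13  n3:16  n4:3  n5:0  n6:0 → peak 20
Task 4@4: n1:20  n2:13  n3:13  n4:3  n5:3  n6:0 → peak 20
Task 4@5: n1:20  n2:13  n3:13  n4:0  n5:3  n6:3 → peak 20
Best is Task 4@2, peak 20.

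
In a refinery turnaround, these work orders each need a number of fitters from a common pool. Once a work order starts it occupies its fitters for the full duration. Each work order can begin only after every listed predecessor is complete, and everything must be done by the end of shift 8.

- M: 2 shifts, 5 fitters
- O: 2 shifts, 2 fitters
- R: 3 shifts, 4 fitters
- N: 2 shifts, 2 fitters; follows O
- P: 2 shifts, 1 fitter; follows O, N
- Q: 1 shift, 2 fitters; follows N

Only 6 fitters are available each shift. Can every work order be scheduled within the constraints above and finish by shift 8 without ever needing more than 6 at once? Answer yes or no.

Schedule M@1, O@3, R@3, N@5, P@7, Q@7: s1:5  s2:5  s3:6  s4:6  s5:6  s6:2  s7:3  s8:1 — peak 6 ≤ 6.

yes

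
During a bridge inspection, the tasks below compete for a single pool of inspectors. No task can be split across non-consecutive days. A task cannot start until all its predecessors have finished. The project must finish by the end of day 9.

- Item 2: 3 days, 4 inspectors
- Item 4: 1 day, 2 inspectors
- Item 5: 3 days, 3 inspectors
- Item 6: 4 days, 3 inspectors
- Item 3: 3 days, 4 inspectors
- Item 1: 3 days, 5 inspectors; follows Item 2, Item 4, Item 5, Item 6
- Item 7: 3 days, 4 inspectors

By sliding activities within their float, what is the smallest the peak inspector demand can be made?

10

Early-start (Item 2@1, Item 4@1, Item 5@1, Item 6@1, Item 3@1, Item 1@5, Item 7@1) gives peak 20: d1:20  d2:18  d3:18  d4:3  d5:5  d6:5  d7:5  d8:0  d9:0.
Shift Item 6→2, Item 3→4, Item 1→6, Item 7→7.
Schedule Item 2@1, Item 4@1, Item 5@1, Item 6@2, Item 3@4, Item 1@6, Item 7@7: d1:9  d2:10  d3:10  d4:7  d5:7  d6:9  d7:9  d8:9  d9:4 — peak 10.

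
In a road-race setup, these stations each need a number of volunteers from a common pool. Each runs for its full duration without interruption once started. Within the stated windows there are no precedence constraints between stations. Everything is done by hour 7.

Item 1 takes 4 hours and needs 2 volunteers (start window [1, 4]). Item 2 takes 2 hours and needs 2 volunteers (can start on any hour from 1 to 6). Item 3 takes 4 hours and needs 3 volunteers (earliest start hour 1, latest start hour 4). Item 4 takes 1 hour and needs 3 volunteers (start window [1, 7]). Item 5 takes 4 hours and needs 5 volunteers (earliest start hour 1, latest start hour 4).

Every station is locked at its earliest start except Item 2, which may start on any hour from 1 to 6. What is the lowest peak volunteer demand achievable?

13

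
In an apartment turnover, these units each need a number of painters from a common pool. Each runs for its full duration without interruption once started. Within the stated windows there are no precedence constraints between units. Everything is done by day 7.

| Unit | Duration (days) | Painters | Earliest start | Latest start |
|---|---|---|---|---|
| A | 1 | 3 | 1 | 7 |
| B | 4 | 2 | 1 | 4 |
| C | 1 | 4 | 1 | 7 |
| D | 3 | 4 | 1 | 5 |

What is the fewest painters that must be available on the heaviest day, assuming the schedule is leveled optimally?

6

Early-start (A@1, B@1, C@1, D@1) gives peak 13: d1:13  d2:6  d3:6  d4:2  d5:0  d6:0  d7:0.
Shift C→2, D→3.
Schedule A@1, B@1, C@2, D@3: d1:5  d2:6  d3:6  d4:6  d5:4  d6:0  d7:0 — peak 6.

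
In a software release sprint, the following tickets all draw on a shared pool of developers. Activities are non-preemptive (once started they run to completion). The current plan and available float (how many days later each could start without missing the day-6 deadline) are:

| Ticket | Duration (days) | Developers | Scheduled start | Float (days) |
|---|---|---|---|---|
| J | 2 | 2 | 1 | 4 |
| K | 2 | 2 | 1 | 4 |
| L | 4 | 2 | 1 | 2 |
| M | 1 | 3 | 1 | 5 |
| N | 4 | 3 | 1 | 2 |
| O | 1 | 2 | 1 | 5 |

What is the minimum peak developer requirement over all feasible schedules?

6

Early-start (J@1, K@1, L@1, M@1, N@1, O@1) gives peak 14: d1:14  d2:9  d3:5  d4:5  d5:0  d6:0.
Shift M→5, N→3, O→6.
Schedule J@1, K@1, L@1, M@5, N@3, O@6: d1:6  d2:6  d3:5  d4:5  d5:6  d6:5 — peak 6.
Total developer-days = 33 over 6 days ⇒ peak ≥ ⌈33/6⌉ = 6, so 6 is optimal.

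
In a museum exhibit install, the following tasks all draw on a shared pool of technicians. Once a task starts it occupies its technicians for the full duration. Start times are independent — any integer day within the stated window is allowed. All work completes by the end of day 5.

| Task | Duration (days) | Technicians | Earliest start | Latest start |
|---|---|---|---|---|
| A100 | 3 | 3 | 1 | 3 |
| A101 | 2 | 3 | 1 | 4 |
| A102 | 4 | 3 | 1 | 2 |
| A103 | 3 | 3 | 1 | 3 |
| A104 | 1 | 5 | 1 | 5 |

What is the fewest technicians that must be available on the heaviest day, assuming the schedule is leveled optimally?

9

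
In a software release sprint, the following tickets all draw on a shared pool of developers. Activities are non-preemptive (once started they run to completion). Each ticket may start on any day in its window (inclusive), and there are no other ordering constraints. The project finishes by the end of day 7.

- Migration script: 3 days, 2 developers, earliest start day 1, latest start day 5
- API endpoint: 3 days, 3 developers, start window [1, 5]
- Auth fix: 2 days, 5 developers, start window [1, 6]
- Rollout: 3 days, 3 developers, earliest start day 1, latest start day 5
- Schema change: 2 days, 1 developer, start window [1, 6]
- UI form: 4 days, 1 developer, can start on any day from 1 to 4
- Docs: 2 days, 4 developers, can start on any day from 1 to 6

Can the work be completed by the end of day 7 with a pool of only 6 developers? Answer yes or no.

no

Total developer-days = 48; over 7 days the average is 48/7 > 6, so some day must exceed 6.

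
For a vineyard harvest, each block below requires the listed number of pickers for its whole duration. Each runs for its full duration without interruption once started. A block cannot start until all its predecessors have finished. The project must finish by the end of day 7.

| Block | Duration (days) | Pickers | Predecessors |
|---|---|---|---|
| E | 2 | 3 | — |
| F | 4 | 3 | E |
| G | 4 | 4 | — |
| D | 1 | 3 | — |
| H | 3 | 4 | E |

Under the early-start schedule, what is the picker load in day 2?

At early start, day 2 has: E, G.
Demand: 3 + 4 = 7.

7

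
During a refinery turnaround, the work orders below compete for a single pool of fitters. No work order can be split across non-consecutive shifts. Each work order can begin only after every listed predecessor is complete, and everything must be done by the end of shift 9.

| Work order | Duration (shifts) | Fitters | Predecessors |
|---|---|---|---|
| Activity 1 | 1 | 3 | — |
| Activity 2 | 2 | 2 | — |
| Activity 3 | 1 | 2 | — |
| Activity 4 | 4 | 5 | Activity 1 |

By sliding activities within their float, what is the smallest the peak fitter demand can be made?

Early-start (Activity 1@1, Activity 2@1, Activity 3@1, Activity 4@2) gives peak 7: s1:7  s2:7  s3:5  s4:5  s5:5  s6:0  s7:0  s8:0  s9:0.
Shift Activity 3→2, Activity 4→3.
Schedule Activity 1@1, Activity 2@1, Activity 3@2, Activity 4@3: s1:5  s2:4  s3:5  s4:5  s5:5  s6:5  s7:0  s8:0  s9:0 — peak 5.

5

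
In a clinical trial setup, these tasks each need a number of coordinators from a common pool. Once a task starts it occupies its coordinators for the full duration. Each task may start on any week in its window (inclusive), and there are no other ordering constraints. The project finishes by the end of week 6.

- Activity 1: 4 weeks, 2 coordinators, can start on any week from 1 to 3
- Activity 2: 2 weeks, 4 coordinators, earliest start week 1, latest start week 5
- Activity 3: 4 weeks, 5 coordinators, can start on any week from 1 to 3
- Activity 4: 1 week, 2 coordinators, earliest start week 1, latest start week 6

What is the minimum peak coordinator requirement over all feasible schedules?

7

Early-start (Activity 1@1, Activity 2@1, Activity 3@1, Activity 4@1) gives peak 13: w1:13  w2:11  w3:7  w4:7  w5:0  w6:0.
Shift Activity 3→3, Activity 4→5.
Schedule Activity 1@1, Activity 2@1, Activity 3@3, Activity 4@5: w1:6  w2:6  w3:7  w4:7  w5:7  w6:5 — peak 7.
Total coordinator-weeks = 38 over 6 weeks ⇒ peak ≥ ⌈38/6⌉ = 7, so 7 is optimal.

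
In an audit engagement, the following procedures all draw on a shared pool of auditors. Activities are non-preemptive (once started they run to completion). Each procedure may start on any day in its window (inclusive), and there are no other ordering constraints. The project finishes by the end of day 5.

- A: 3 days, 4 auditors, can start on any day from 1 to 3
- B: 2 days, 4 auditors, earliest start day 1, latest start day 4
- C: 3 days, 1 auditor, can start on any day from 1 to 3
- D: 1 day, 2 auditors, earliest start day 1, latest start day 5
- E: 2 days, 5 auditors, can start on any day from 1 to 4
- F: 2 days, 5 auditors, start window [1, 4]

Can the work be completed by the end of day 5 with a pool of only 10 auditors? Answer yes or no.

yes

Schedule A@1, B@1, C@1, D@3, E@4, F@4: d1:9  d2:9  d3:7  d4:10  d5:10 — peak 10 ≤ 10.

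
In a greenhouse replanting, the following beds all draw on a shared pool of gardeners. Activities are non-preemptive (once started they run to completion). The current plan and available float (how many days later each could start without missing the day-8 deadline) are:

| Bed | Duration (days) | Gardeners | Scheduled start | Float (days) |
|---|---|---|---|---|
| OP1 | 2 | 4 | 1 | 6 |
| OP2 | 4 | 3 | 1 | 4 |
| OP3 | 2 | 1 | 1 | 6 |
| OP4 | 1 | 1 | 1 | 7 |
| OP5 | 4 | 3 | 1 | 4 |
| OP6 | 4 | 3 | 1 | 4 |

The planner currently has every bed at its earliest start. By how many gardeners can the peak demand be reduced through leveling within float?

8

Early-start peak: d1:15  d2:14  d3:9  d4:9  d5:0  d6:0  d7:0  d8:0 ⇒ 15.
Leveled (OP1@1, OP2@1, OP3@3, OP4@3, OP5@4, OP6@5): d1:7  d2:7  d3:5  d4:7  d5:6  d6:6  d7:6  d8:3 ⇒ 7.
Reduction 15 − 7 = 8.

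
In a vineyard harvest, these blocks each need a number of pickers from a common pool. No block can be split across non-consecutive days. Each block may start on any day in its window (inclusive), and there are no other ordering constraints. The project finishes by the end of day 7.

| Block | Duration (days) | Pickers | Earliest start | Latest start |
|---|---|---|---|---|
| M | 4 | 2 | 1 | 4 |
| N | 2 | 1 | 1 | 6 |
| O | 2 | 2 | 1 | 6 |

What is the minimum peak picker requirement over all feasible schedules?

3

Early-start (M@1, N@1, O@1) gives peak 5: d1:5  d2:5  d3:2  d4:2  d5:0  d6:0  d7:0.
Shift O→5.
Schedule M@1, N@1, O@5: d1:3  d2:3  d3:2  d4:2  d5:2  d6:2  d7:0 — peak 3.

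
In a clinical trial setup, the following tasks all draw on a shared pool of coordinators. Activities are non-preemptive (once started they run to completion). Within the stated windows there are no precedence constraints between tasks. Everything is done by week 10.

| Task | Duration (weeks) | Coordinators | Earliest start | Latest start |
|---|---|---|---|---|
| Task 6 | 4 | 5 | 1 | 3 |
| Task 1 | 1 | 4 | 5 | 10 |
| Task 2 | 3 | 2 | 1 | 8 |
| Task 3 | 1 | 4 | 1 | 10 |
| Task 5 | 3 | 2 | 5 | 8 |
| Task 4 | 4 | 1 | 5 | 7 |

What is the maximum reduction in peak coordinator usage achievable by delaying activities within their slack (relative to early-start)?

6

Early-start peak: w1:11  w2:7  w3:7  w4:5  w5:7  w6:3  w7:3  w8:1  w9:0  w10:0 ⇒ 11.
Leveled (Task 6@1, Task 1@5, Task 2@6, Task 3@9, Task 5@6, Task 4@5): w1:5  w2:5  w3:5  w4:5  w5:5  w6:5  w7:5  w8:5  w9:4  w10:0 ⇒ 5.
Reduction 11 − 5 = 6.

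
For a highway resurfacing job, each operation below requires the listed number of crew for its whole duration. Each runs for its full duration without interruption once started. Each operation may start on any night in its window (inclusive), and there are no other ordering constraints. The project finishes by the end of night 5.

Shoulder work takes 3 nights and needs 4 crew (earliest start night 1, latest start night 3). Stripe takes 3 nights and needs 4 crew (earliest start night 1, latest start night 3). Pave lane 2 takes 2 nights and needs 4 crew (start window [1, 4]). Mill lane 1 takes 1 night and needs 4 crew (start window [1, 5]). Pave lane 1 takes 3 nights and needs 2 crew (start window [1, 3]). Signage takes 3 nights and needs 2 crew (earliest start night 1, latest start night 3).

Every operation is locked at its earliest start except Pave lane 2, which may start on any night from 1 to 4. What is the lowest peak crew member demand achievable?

Pave lane 2@1: n1:20  n2:16  n3:12  n4:0  n5:0 → peak 20
Pave lane 2@2: n1:16  n2:16  n3:16  n4:0  n5:0 → peak 16
Pave lane 2@3: n1:16  n2:12  n3:16  n4:4  n5:0 → peak 16
Pave lane 2@4: n1:16  n2:12  n3:12  n4:4  n5:4 → peak 16
Best is Pave lane 2@2, peak 16.

16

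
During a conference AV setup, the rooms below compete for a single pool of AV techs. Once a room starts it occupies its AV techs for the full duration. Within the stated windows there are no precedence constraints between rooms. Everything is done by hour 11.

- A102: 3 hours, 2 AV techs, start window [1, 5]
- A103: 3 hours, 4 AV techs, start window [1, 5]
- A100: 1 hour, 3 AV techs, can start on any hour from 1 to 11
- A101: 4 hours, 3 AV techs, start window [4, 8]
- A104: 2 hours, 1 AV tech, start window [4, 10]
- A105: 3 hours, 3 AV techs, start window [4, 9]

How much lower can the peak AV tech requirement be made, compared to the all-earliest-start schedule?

4

Early-start peak: h1:9  h2:6  h3:6  h4:7  h5:7  h6:6  h7:3  h8:0  h9:0  h10:0  h11:0 ⇒ 9.
Leveled (A102@4, A103@1, A100@4, A101@5, A104@7, A105@9): h1:4  h2:4  h3:4  h4:5  h5:5  h6:5  h7:4  h8:4  h9:3  h10:3  h11:3 ⇒ 5.
Reduction 9 − 5 = 4.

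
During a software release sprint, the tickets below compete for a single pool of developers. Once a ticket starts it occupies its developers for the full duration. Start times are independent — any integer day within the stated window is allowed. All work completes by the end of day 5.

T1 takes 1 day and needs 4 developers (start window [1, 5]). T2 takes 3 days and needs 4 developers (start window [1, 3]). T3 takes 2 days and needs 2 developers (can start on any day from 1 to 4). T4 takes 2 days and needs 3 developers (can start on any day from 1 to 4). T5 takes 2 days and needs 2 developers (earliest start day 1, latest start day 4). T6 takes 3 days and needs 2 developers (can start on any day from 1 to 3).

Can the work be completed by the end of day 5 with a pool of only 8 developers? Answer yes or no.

yes

Schedule T1@1, T2@1, T3@2, T4@4, T5@4, T6@2: d1:8  d2:8  d3:8  d4:7  d5:5 — peak 8 ≤ 8.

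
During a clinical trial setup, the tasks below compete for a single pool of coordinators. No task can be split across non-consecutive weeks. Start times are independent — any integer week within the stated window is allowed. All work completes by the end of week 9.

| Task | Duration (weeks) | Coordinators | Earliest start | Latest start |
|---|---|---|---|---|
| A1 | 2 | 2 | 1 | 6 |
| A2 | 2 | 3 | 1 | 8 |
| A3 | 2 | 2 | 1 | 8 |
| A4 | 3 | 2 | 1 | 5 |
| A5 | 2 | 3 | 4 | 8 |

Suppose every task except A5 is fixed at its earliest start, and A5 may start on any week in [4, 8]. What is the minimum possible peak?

9

A5@4: w1:9  w2:9  w3:2  w4:3  w5:3  w6:0  w7:0  w8:0  w9:0 → peak 9
A5@5: w1:9  w2:9  w3:2  w4:0  w5:3  w6:3  w7:0  w8:0  w9:0 → peak 9
A5@6: w1:9  w2:9  w3:2  w4:0  w5:0  w6:3  w7:3  w8:0  w9:0 → peak 9
A5@7: w1:9  w2:9  w3:2  w4:0  w5:0  w6:0  w7:3  w8:3  w9:0 → peak 9
A5@8: w1:9  w2:9  w3:2  w4:0  w5:0  w6:0  w7:0  w8:3  w9:3 → peak 9
Best is A5@4, peak 9.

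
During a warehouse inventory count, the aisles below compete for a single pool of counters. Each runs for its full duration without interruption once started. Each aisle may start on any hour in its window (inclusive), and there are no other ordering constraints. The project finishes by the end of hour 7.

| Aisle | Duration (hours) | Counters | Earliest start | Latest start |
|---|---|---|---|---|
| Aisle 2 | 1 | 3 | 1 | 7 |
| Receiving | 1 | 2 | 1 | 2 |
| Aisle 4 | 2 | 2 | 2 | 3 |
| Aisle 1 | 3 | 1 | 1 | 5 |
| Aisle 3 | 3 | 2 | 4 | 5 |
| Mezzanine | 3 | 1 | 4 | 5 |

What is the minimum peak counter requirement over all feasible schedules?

3

Early-start (Aisle 2@1, Receiving@1, Aisle 4@2, Aisle 1@1, Aisle 3@4, Mezzanine@4) gives peak 6: h1:6  h2:3  h3:3  h4:3  h5:3  h6:3  h7:0.
Shift Receiving→2, Aisle 4→3, Aisle 1→2, Aisle 3→5, Mezzanine→5.
Schedule Aisle 2@1, Receiving@2, Aisle 4@3, Aisle 1@2, Aisle 3@5, Mezzanine@5: h1:3  h2:3  h3:3  h4:3  h5:3  h6:3  h7:3 — peak 3.
Total counter-hours = 21 over 7 hours ⇒ peak ≥ ⌈21/7⌉ = 3, so 3 is optimal.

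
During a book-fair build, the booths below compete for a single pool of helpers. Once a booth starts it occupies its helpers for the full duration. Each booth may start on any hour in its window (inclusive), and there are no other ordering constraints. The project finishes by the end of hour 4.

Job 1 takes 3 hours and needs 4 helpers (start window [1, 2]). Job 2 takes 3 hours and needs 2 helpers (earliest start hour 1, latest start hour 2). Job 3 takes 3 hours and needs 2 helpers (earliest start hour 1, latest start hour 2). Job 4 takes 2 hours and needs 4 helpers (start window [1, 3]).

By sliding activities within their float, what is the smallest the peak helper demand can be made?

12

Schedule Job 1@1, Job 2@1, Job 3@1, Job 4@1: h1:12  h2:12  h3:8  h4:0 — peak 12.
No arrangement of the 24 feasible schedules does better.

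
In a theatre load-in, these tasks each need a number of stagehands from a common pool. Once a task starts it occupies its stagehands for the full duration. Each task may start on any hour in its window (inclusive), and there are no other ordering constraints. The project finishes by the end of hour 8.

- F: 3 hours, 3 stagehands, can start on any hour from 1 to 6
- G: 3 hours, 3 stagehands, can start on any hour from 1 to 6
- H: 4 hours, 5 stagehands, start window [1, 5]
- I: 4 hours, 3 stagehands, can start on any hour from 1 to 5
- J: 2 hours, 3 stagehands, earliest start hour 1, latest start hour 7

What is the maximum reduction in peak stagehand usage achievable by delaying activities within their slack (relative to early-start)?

Early-start peak: h1:17  h2:17  h3:14  h4:8  h5:0  h6:0  h7:0  h8:0 ⇒ 17.
Leveled (F@1, G@4, H@1, I@5, J@7): h1:8  h2:8  h3:8  h4:8  h5:6  h6:6  h7:6  h8:6 ⇒ 8.
Reduction 17 − 8 = 9.

9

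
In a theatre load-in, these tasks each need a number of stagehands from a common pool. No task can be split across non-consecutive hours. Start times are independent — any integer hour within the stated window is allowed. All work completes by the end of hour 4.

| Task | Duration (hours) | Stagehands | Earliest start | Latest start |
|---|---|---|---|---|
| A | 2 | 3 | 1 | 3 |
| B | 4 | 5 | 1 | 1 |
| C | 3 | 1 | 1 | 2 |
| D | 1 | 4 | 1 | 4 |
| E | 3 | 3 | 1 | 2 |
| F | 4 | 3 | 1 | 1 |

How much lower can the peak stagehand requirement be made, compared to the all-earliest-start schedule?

Early-start peak: h1:19  h2:15  h3:12  h4:8 ⇒ 19.
Leveled (A@1, B@1, C@1, D@4, E@1, F@1): h1:15  h2:15  h3:12  h4:12 ⇒ 15.
Reduction 19 − 15 = 4.

4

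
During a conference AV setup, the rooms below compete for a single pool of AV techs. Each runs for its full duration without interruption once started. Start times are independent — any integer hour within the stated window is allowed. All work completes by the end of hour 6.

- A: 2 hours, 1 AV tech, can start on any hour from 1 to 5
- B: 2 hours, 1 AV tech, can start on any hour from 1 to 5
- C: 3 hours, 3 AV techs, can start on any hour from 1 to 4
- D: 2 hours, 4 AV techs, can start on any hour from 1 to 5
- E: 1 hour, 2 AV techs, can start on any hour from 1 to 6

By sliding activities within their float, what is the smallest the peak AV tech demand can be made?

4

Early-start (A@1, B@1, C@1, D@1, E@1) gives peak 11: h1:11  h2:9  h3:3  h4:0  h5:0  h6:0.
Shift B→3, D→5, E→4.
Schedule A@1, B@3, C@1, D@5, E@4: h1:4  h2:4  h3:4  h4:3  h5:4  h6:4 — peak 4.
Total AV tech-hours = 23 over 6 hours ⇒ peak ≥ ⌈23/6⌉ = 4, so 4 is optimal.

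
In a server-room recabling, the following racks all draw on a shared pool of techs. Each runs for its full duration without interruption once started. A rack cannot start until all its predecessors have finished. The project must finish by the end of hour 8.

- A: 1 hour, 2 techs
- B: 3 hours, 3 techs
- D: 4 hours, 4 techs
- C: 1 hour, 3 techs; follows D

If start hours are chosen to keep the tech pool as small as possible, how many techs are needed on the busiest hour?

Early-start (A@1, B@1, D@1, C@5) gives peak 9: h1:9  h2:7  h3:7  h4:4  h5:3  h6:0  h7:0  h8:0.
Shift D→4, C→8.
Schedule A@1, B@1, D@4, C@8: h1:5  h2:3  h3:3  h4:4  h5:4  h6:4  h7:4  h8:3 — peak 5.

5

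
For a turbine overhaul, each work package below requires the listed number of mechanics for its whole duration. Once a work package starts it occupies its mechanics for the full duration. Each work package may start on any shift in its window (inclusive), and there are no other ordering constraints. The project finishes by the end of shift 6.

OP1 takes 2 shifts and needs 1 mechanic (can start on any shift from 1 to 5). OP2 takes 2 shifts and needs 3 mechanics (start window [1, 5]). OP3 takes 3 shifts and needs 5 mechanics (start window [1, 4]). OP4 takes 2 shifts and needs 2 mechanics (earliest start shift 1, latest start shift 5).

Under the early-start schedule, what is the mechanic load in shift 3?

At early start, shift 3 has: OP3.
Demand: 5 = 5.

5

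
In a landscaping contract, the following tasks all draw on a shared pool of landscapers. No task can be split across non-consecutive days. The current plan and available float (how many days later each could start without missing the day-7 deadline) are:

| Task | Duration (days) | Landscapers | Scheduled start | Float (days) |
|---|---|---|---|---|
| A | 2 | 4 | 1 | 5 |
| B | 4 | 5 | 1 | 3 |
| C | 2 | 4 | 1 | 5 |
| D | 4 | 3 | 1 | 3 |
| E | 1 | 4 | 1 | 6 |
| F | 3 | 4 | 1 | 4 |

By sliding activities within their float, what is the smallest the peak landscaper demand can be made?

11

Early-start (A@1, B@1, C@1, D@1, E@1, F@1) gives peak 24: d1:24  d2:20  d3:12  d4:8  d5:0  d6:0  d7:0.
Shift C→5, D→3, E→7, F→5.
Schedule A@1, B@1, C@5, D@3, E@7, F@5: d1:9  d2:9  d3:8  d4:8  d5:11  d6:11  d7:8 — peak 11.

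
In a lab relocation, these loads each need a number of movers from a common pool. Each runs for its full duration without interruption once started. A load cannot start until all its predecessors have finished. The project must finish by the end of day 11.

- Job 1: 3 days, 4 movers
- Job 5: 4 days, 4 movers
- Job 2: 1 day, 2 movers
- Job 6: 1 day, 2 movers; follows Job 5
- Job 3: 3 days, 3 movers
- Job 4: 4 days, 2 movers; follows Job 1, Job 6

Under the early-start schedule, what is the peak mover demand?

Early-start schedule: Job 1@1, Job 5@1, Job 2@1, Job 6@5, Job 3@1, Job 4@6.
Load per day: day 1: 13, day 2: 11, day 3: 11, day 4: 4, day 5: 2, day 6: 2, day 7: 2, day 8: 2, day 9: 2, day 10: 0, day 11: 0.
Peak is 13.

13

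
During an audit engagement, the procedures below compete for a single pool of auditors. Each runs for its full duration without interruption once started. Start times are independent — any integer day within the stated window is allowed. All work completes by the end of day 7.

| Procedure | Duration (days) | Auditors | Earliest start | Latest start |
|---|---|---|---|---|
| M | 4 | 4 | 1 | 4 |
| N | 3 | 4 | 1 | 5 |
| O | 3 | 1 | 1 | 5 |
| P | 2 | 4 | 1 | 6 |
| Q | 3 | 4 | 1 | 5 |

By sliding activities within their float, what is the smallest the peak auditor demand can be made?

Early-start (M@1, N@1, O@1, P@1, Q@1) gives peak 17: d1:17  d2:17  d3:13  d4:4  d5:0  d6:0  d7:0.
Shift P→4, Q→5.
Schedule M@1, N@1, O@1, P@4, Q@5: d1:9  d2:9  d3:9  d4:8  d5:8  d6:4  d7:4 — peak 9.

9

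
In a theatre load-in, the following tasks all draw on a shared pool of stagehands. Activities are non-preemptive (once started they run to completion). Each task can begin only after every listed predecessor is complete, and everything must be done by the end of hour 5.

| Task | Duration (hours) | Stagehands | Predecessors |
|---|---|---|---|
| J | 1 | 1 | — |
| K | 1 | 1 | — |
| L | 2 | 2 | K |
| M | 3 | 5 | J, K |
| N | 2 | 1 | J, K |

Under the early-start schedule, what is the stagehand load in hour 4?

5

At early start, hour 4 has: M.
Demand: 5 = 5.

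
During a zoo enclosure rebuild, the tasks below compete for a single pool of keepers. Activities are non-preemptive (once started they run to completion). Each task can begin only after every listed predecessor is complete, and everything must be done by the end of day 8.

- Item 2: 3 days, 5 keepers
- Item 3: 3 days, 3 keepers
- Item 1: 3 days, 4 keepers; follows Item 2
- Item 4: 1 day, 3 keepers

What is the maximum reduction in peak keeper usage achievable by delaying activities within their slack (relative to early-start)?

Early-start peak: d1:11  d2:8  d3:8  d4:4  d5:4  d6:4  d7:0  d8:0 ⇒ 11.
Leveled (Item 2@1, Item 3@4, Item 1@4, Item 4@7): d1:5  d2:5  d3:5  d4:7  d5:7  d6:7  d7:3  d8:0 ⇒ 7.
Reduction 11 − 7 = 4.

4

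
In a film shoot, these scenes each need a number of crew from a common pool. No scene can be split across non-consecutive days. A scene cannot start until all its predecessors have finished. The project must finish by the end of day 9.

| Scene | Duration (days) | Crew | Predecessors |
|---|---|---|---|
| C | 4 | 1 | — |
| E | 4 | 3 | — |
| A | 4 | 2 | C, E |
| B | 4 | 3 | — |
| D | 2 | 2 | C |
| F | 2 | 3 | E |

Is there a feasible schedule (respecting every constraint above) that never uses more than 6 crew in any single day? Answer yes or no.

no

The minimum achievable peak is 7; 6 < 7, so no feasible schedule stays within the cap.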